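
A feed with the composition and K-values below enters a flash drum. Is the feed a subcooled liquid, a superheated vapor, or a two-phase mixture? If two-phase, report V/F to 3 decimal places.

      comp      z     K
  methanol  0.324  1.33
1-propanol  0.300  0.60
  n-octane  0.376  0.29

ΣzᵢKᵢ = 0.720; Σzᵢ/Kᵢ = 2.040.
Since ΣzᵢKᵢ < 1 the mixture is below its bubble point — single liquid phase.

subcooled liquid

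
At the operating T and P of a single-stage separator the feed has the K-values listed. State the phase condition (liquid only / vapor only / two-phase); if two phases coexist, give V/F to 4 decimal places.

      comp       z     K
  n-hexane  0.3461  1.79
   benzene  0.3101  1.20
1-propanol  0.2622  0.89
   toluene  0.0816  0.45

ΣzᵢKᵢ = 1.2617; Σzᵢ/Kᵢ = 0.9277.
Since Σzᵢ/Kᵢ < 1 the mixture is above its dew point — single vapor phase.

vapor only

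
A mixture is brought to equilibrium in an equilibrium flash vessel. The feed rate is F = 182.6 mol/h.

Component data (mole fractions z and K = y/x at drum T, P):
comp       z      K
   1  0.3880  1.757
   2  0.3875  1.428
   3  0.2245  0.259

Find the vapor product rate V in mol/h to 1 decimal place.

V = 120.4 mol/h

Rachford–Rice: g(ψ) = Σ zᵢ(Kᵢ−1)/(1+ψ(Kᵢ−1)) = 0.
Check two-phase: ΣzᵢKᵢ = 1.2932 > 1 and Σzᵢ/Kᵢ = 1.3590 > 1, so g(0) = 0.2932 > 0 and g(1) = -0.3590 < 0.
Newton–Raphson from ψ = 0.5:
  ψ = 0.5000: g = 0.08542, g' = -0.4762 → ψ = 0.6794
  ψ = 0.6794: g = -0.01254, g' = -0.6394 → ψ = 0.6598
  ψ = 0.6598: g = -0.00025, g' = -0.6139 → ψ = 0.6593
Converged at ψ = 0.6593.
Then V = ψ·F = 0.6593·182.6 = 120.4 mol/h and L = F − V = 62.2 mol/h.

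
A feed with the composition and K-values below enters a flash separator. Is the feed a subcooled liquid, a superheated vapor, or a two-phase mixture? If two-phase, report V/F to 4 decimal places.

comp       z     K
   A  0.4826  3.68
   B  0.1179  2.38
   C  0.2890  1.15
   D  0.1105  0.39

ΣzᵢKᵢ = 2.4320; Σzᵢ/Kᵢ = 0.7153.
Since Σzᵢ/Kᵢ < 1 the mixture is above its dew point — single vapor phase.

superheated vapor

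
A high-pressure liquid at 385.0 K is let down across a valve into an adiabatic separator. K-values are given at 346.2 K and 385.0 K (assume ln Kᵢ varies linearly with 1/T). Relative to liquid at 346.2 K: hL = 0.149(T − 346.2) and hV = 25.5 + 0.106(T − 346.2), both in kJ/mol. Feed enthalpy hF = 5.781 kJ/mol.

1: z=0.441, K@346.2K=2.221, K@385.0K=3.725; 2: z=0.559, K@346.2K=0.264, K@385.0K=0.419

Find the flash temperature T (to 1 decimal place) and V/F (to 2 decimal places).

Adiabatic flash: solve Rachford–Rice at each trial T, then check hF = ψ·hV(T) + (1−ψ)·hL(T).
  T = 346.2 K: K = (2.221, 0.264), RR gives ψ = 0.141, H_out = 3.605 kJ/mol
  T = 385.0 K: K = (3.725, 0.419), RR gives ψ = 0.554, H_out = 18.981 kJ/mol
  T = 365.6 K: K = (2.916, 0.337), RR gives ψ = 0.373, H_out = 12.093 kJ/mol
  T = 355.9 K: K = (2.554, 0.299), RR gives ψ = 0.270, H_out = 8.207 kJ/mol
  T = 351.0 K: K = (2.382, 0.281), RR gives ψ = 0.209, H_out = 6.003 kJ/mol
  T = 348.6 K: K = (2.301, 0.272), RR gives ψ = 0.176, H_out = 4.839 kJ/mol
Linear interpolation between T = 348.6 (H_out = 4.839) and T = 351.0 (H_out = 6.003) on hF = 5.781 gives T ≈ 350.5 K, at which ψ = 0.20.

T = 350.5 K, V/F = 0.20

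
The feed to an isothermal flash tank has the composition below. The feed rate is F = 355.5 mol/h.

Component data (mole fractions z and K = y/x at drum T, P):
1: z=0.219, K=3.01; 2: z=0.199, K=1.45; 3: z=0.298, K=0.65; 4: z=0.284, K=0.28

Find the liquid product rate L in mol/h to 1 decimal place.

L = 261.5 mol/h

Rachford–Rice: g(ψ) = Σ zᵢ(Kᵢ−1)/(1+ψ(Kᵢ−1)) = 0.
Feasibility: ΣzᵢKᵢ = 1.221, Σzᵢ/Kᵢ = 1.683 — both > 1, two phases present.
Newton–Raphson from ψ = 0.5:
  ψ = 0.500: g = -0.1533, g' = -0.660 → ψ = 0.268
  ψ = 0.268: g = -0.0023, g' = -0.676 → ψ = 0.264
Converged at ψ = 0.264.
Then V = ψ·F = 0.2644·355.5 = 94.0 mol/h and L = F − V = 261.5 mol/h.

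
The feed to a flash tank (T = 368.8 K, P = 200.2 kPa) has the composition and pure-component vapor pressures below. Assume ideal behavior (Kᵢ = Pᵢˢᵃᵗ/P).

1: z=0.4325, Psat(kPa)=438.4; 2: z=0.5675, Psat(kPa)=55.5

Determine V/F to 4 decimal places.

V/F = 0.1214

Raoult's law: Kᵢ = Pᵢˢᵃᵗ/P = Pᵢˢᵃᵗ/200.2.
  K_1 = 438.4/200.2 = 2.189810, K_2 = 55.5/200.2 = 0.277223
Rachford–Rice: g(V/F) = Σ zᵢ(Kᵢ−1)/(1+V/F(Kᵢ−1)) = 0.
g(0) = ΣzᵢKᵢ − 1 = 0.1044 and g(1) = 1 − Σzᵢ/Kᵢ = -1.2446, so a root lies in (0, 1).
Newton–Raphson from V/F = 0.5:
  V/F = 0.5000: g = -0.31965, g' = -0.9676 → V/F = 0.1697
  V/F = 0.1697: g = -0.03935, g' = -0.8090 → V/F = 0.1210
  V/F = 0.1210: g = 0.00032, g' = -0.8239 → V/F = 0.1214
Converged at V/F = 0.1214.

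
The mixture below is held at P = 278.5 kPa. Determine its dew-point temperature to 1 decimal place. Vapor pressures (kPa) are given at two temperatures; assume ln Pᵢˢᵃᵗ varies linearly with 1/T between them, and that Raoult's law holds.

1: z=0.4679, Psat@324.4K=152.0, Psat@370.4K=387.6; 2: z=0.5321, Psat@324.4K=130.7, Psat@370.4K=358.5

T = 355.5 K

Dew-point temperature: Σzᵢ·P/Pᵢˢᵃᵗ(T) = 1. Interpolate ln Pᵢˢᵃᵗ = aᵢ + bᵢ/T.
  T = 324.4 K: ΣzᵢP/Pᵢˢᵃᵗ = 1.9911
  T = 370.4 K: ΣzᵢP/Pᵢˢᵃᵗ = 0.7496
  T = 347.4 K: ΣzᵢP/Pᵢˢᵃᵗ = 1.1826
  T = 358.9 K: ΣzᵢP/Pᵢˢᵃᵗ = 0.9346
  T = 353.1 K: ΣzᵢP/Pᵢˢᵃᵗ = 1.0504
  T = 356.0 K: ΣzᵢP/Pᵢˢᵃᵗ = 0.9903
Interpolating between 353.1 K and 356.0 K gives T ≈ 355.5 K.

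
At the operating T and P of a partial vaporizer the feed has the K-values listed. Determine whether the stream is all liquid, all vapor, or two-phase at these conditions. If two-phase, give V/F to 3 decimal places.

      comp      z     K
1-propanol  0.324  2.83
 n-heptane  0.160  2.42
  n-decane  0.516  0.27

ΣzᵢKᵢ = 1.443; Σzᵢ/Kᵢ = 2.092.
Both exceed 1, so a two-phase solution exists.
Rachford–Rice: g(ψ) = Σ zᵢ(Kᵢ−1)/(1+ψ(Kᵢ−1)) = 0.
Newton iteration, ψ⁰ = 0.59:
  ψ = 0.590: g = -0.2529, g' = -1.195 → ψ = 0.378
  ψ = 0.378: g = -0.0222, g' = -1.040 → ψ = 0.357
Converged at ψ = 0.357.

two-phase, V/F = 0.357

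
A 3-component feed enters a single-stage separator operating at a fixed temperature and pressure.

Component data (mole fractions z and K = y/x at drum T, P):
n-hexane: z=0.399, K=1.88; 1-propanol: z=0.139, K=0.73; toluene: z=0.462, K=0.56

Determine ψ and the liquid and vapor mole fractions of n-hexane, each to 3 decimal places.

Let ψ = V/F and solve Σ zᵢ(Kᵢ−1)/(1+ψ(Kᵢ−1)) = 0.
Check two-phase: ΣzᵢKᵢ = 1.110 > 1 and Σzᵢ/Kᵢ = 1.228 > 1, so g(0) = 0.110 > 0 and g(1) = -0.228 < 0.
Newton–Raphson from ψ = 0.5:
  ψ = 0.500: g = -0.0602, g' = -0.310 → ψ = 0.306
  ψ = 0.306: g = 0.0009, g' = -0.323 → ψ = 0.309
Converged at ψ = 0.309.
Compositions from xᵢ = zᵢ/(1+ψ(Kᵢ−1)), yᵢ = Kᵢxᵢ:
  n-hexane: x = 0.314, y = 0.590
  1-propanol: x = 0.152, y = 0.111
  toluene: x = 0.535, y = 0.299

ψ = 0.309, x_n-hexane = 0.314, y_n-hexane = 0.590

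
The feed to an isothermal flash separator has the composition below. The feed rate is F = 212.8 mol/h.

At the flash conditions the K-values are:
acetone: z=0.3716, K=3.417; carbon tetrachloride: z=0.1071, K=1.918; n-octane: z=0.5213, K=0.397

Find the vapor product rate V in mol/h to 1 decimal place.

V = 112.3 mol/h

Iterate (Newton) starting at ψ = 0.68:
  ψ = 0.6800: g = -0.13254, g' = -0.8894 → ψ = 0.5310
  ψ = 0.5310: g = -0.00296, g' = -0.8673 → ψ = 0.5276
Converged at ψ = 0.5276.
Then V = ψ·F = 0.5276·212.8 = 112.3 mol/h and L = F − V = 100.5 mol/h.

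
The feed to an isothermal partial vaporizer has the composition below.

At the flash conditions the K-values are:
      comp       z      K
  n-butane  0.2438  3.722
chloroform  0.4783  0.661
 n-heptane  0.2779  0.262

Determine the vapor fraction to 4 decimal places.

Newton iteration, ψ⁰ = 0.5:
  ψ = 0.5000: g = -0.23918, g' = -0.7839 → ψ = 0.1949
  ψ = 0.1949: g = 0.02046, g' = -1.0407 → ψ = 0.2145
  ψ = 0.2145: g = 0.00043, g' = -0.9976 → ψ = 0.2150
Converged at ψ = 0.2150.

ψ = 0.2150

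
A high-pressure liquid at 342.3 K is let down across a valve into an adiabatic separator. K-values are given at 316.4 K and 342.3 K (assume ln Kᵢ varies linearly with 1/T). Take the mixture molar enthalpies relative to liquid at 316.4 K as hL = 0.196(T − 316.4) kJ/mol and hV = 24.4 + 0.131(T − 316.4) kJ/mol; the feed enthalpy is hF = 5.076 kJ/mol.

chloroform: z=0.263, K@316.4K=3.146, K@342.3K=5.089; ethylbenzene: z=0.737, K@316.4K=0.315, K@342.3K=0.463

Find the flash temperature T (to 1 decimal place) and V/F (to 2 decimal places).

T = 325.1 K, V/F = 0.14

Adiabatic flash: solve Rachford–Rice at each trial T, then check hF = ψ·hV(T) + (1−ψ)·hL(T).
  T = 316.4 K: K = (3.146, 0.315), RR gives ψ = 0.041, H_out = 0.988 kJ/mol
  T = 342.3 K: K = (5.089, 0.463), RR gives ψ = 0.310, H_out = 12.108 kJ/mol
  T = 329.4 K: K = (4.043, 0.385), RR gives ψ = 0.186, H_out = 6.918 kJ/mol
  T = 322.9 K: K = (3.575, 0.349), RR gives ψ = 0.118, H_out = 4.099 kJ/mol
  T = 326.1 K: K = (3.801, 0.366), RR gives ψ = 0.152, H_out = 5.514 kJ/mol
  T = 324.5 K: K = (3.687, 0.358), RR gives ψ = 0.135, H_out = 4.814 kJ/mol
Linear interpolation between T = 324.5 (H_out = 4.814) and T = 326.1 (H_out = 5.514) on hF = 5.076 gives T ≈ 325.1 K, at which ψ = 0.14.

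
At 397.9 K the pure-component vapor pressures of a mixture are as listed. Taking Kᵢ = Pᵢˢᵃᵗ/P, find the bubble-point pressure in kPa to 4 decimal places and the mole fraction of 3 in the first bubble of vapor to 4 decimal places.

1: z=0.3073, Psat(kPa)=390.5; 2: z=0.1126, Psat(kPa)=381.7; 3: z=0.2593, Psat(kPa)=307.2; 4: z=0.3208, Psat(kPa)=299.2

Pbub = 338.6204 kPa, y_3 = 0.2352

At the bubble point ψ → 0, so ΣzᵢKᵢ = 1 with Kᵢ = Pᵢˢᵃᵗ/P ⇒ P = ΣzᵢPᵢˢᵃᵗ.
P = 0.3073·390.5 + 0.1126·381.7 + 0.2593·307.2 + 0.3208·299.2 = 338.6204 kPa
yᵢ = zᵢPᵢˢᵃᵗ/P ⇒ y_3 = 0.2593·307.2/338.6204 = 0.2352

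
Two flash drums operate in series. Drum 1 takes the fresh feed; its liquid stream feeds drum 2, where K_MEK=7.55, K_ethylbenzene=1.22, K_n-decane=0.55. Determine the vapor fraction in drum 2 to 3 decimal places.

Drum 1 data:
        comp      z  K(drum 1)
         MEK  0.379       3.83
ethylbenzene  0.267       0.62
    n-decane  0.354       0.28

V/F (drum 2) = 0.556

Drum 1:
Let ψ₁ = V/F and solve Σ zᵢ(Kᵢ−1)/(1+ψ₁(Kᵢ−1)) = 0.
Check two-phase: ΣzᵢKᵢ = 1.716 > 1 and Σzᵢ/Kᵢ = 1.794 > 1, so g(0) = 0.716 > 0 and g(1) = -0.794 < 0.
Iterate (Newton) starting at ψ₁ = 0.5:
  ψ₁ = 0.500: g = -0.0794, g' = -1.027 → ψ₁ = 0.423
  ψ₁ = 0.423: g = 0.0011, g' = -1.063 → ψ₁ = 0.424
Converged at ψ₁ = 0.424.
Drum-1 compositions:
  MEK: x = 0.172, y = 0.660
  ethylbenzene: x = 0.318, y = 0.197
  n-decane: x = 0.509, y = 0.143
Drum-2 feed = drum-1 liquid: z₂ = (0.1723, 0.3182, 0.5094).
Drum 2:
Rachford–Rice: g(ψ₂) = Σ zᵢ(Kᵢ−1)/(1+ψ₂(Kᵢ−1)) = 0.
g(0) = ΣzᵢKᵢ − 1 = 0.970 and g(1) = 1 − Σzᵢ/Kᵢ = -0.210, so a root lies in (0, 1).
Iterate (Newton) starting at ψ₂ = 0.49:
  ψ₂ = 0.490: g = 0.0373, g' = -0.600 → ψ₂ = 0.552
  ψ₂ = 0.552: g = 0.0019, g' = -0.542 → ψ₂ = 0.556
Converged at ψ₂ = 0.556.
  MEK: x = 0.037, y = 0.280
  ethylbenzene: x = 0.284, y = 0.346
  n-decane: x = 0.679, y = 0.374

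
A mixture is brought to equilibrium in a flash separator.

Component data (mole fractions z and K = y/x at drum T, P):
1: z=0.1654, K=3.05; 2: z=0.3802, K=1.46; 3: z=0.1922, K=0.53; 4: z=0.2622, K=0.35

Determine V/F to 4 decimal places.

Rachford–Rice: g(V/F) = Σ zᵢ(Kᵢ−1)/(1+V/F(Kᵢ−1)) = 0.
g(0) = ΣzᵢKᵢ − 1 = 0.2532 and g(1) = 1 − Σzᵢ/Kᵢ = -0.4264, so a root lies in (0, 1).
Iterate (Newton) starting at V/F = 0.47:
  V/F = 0.4700: g = -0.04486, g' = -0.5343 → V/F = 0.3860
  V/F = 0.3860: g = -0.00008, g' = -0.5354 → V/F = 0.3859
Converged at V/F = 0.3859.

V/F = 0.3859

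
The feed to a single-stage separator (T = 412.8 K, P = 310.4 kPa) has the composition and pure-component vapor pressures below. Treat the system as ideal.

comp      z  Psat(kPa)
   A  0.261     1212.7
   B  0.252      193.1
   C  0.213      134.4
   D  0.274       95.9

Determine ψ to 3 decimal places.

Raoult's law: Kᵢ = Pᵢˢᵃᵗ/P = Pᵢˢᵃᵗ/310.4.
  K_A = 1212.7/310.4 = 3.90689, K_B = 193.1/310.4 = 0.62210, K_C = 134.4/310.4 = 0.43299, K_D = 95.9/310.4 = 0.30896
Material balance + equilibrium reduce to Σ zᵢ(Kᵢ−1)/(1+ψ(Kᵢ−1)) = 0.
Check two-phase: ΣzᵢKᵢ = 1.353 > 1 and Σzᵢ/Kᵢ = 1.851 > 1, so g(0) = 0.353 > 0 and g(1) = -0.851 < 0.
Newton–Raphson from ψ = 0.5:
  ψ = 0.500: g = -0.2660, g' = -0.860 → ψ = 0.191
  ψ = 0.191: g = 0.0321, g' = -1.215 → ψ = 0.217
  ψ = 0.217: g = 0.0010, g' = -1.142 → ψ = 0.218
Converged at ψ = 0.218.

ψ = 0.218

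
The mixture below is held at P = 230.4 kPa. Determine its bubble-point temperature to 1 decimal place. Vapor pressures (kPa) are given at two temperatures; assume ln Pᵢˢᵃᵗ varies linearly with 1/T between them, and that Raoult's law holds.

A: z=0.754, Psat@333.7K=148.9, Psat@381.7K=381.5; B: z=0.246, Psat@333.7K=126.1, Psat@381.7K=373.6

Bubble-point temperature: ΣzᵢPᵢˢᵃᵗ(T) = P. Interpolate ln Pᵢˢᵃᵗ = aᵢ + bᵢ/T.
  T = 333.7 K: ΣzᵢPᵢˢᵃᵗ = 143.29 kPa
  T = 381.7 K: ΣzᵢPᵢˢᵃᵗ = 379.56 kPa
  T = 357.7 K: ΣzᵢPᵢˢᵃᵗ = 240.85 kPa
  T = 345.7 K: ΣzᵢPᵢˢᵃᵗ = 187.43 kPa
  T = 351.7 K: ΣzᵢPᵢˢᵃᵗ = 212.91 kPa
  T = 354.7 K: ΣzᵢPᵢˢᵃᵗ = 226.57 kPa
  T = 356.2 K: ΣzᵢPᵢˢᵃᵗ = 233.63 kPa
Interpolating between 354.7 K and 356.2 K gives T ≈ 355.5 K.

T = 355.5 K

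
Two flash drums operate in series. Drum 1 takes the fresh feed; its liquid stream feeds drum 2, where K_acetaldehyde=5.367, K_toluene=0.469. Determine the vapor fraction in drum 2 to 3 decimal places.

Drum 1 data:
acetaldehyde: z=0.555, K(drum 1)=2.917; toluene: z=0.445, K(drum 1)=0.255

Drum 1:
Material balance + equilibrium reduce to Σ zᵢ(Kᵢ−1)/(1+ψ₁(Kᵢ−1)) = 0.
g(0) = ΣzᵢKᵢ − 1 = 0.732 and g(1) = 1 − Σzᵢ/Kᵢ = -0.935, so a root lies in (0, 1).
Binary case is linear: z₁(K₁−1)(1+ψ₁(K₂−1)) + z₂(K₂−1)(1+ψ₁(K₁−1)) = 0
⇒ ψ₁ = [z₁(K₁−1)+z₂(K₂−1)] / [−(K₁−1)(K₂−1)] = 0.7324/1.4282 = 0.513
Drum-1 compositions:
  acetaldehyde: x = 0.280, y = 0.816
  toluene: x = 0.720, y = 0.184
Drum-2 feed = drum-1 liquid: z₂ = (0.2799, 0.7201).
Drum 2:
Let ψ₂ = V/F and solve Σ zᵢ(Kᵢ−1)/(1+ψ₂(Kᵢ−1)) = 0.
Feasibility: ΣzᵢKᵢ = 1.840, Σzᵢ/Kᵢ = 1.588 — both > 1, two phases present.
Binary case is linear: z₁(K₁−1)(1+ψ₂(K₂−1)) + z₂(K₂−1)(1+ψ₂(K₁−1)) = 0
⇒ ψ₂ = [z₁(K₁−1)+z₂(K₂−1)] / [−(K₁−1)(K₂−1)] = 0.8398/2.3189 = 0.362
  acetaldehyde: x = 0.108, y = 0.582
  toluene: x = 0.892, y = 0.418

V/F (drum 2) = 0.362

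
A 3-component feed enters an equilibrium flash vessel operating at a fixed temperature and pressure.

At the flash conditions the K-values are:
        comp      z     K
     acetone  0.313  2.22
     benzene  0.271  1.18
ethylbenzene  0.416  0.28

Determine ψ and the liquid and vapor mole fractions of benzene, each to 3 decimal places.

Newton iteration, ψ⁰ = 0.5:
  ψ = 0.500: g = -0.1861, g' = -0.714 → ψ = 0.239
  ψ = 0.239: g = -0.0195, g' = -0.602 → ψ = 0.207
Converged at ψ = 0.207.
Compositions from xᵢ = zᵢ/(1+ψ(Kᵢ−1)), yᵢ = Kᵢxᵢ:
  acetone: x = 0.250, y = 0.555
  benzene: x = 0.261, y = 0.308
  ethylbenzene: x = 0.489, y = 0.137

ψ = 0.207, x_benzene = 0.261, y_benzene = 0.308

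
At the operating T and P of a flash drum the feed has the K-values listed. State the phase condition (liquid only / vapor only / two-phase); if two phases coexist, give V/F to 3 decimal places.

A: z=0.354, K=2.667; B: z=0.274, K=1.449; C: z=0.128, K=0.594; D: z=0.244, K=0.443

two-phase, V/F = 0.842

ΣzᵢKᵢ = 1.525; Σzᵢ/Kᵢ = 1.088.
Both exceed 1, so a two-phase solution exists.
Let ψ = V/F and solve Σ zᵢ(Kᵢ−1)/(1+ψ(Kᵢ−1)) = 0.
Iterate (Newton) starting at ψ = 0.5:
  ψ = 0.500: g = 0.1688, g' = -0.508 → ψ = 0.832
  ψ = 0.832: g = 0.0050, g' = -0.513 → ψ = 0.842
Converged at ψ = 0.842.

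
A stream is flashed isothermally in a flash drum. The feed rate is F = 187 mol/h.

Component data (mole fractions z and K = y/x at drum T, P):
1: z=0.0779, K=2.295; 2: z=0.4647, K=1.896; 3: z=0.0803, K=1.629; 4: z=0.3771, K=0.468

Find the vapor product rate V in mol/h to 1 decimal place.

V = 140.5 mol/h

Material balance + equilibrium reduce to Σ zᵢ(Kᵢ−1)/(1+V/F(Kᵢ−1)) = 0.
g(0) = ΣzᵢKᵢ − 1 = 0.3671 and g(1) = 1 − Σzᵢ/Kᵢ = -0.1341, so a root lies in (0, 1).
Newton iteration, V/F⁰ = 0.5:
  V/F = 0.5000: g = 0.11389, g' = -0.4425 → V/F = 0.7573
  V/F = 0.7573: g = -0.00280, g' = -0.4796 → V/F = 0.7515
Converged at V/F = 0.7515.
Then V = V/F·F = 0.7515·187 = 140.5 mol/h and L = F − V = 46.5 mol/h.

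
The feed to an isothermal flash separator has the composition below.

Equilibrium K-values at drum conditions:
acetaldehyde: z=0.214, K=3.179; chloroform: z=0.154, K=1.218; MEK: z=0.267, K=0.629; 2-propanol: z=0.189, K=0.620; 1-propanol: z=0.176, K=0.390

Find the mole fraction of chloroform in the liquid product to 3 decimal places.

Material balance + equilibrium reduce to Σ zᵢ(Kᵢ−1)/(1+V/F(Kᵢ−1)) = 0.
g(0) = ΣzᵢKᵢ − 1 = 0.222 and g(1) = 1 − Σzᵢ/Kᵢ = -0.374, so a root lies in (0, 1).
Iterate (Newton) starting at V/F = 0.51:
  V/F = 0.510: g = -0.1160, g' = -0.470 → V/F = 0.263
  V/F = 0.263: g = 0.0107, g' = -0.589 → V/F = 0.281
  V/F = 0.281: g = 0.0002, g' = -0.573 → V/F = 0.282
Converged at V/F = 0.282.
Compositions from xᵢ = zᵢ/(1+V/F(Kᵢ−1)), yᵢ = Kᵢxᵢ:
  acetaldehyde: x = 0.133, y = 0.422
  chloroform: x = 0.145, y = 0.177
  MEK: x = 0.298, y = 0.188
  2-propanol: x = 0.212, y = 0.131
  1-propanol: x = 0.212, y = 0.083

x_chloroform = 0.145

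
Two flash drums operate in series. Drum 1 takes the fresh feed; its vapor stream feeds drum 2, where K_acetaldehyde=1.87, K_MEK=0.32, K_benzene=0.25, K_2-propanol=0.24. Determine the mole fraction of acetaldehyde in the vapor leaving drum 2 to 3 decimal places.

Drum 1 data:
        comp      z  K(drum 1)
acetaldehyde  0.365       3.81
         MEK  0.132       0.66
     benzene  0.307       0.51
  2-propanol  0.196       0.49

y_acetaldehyde (drum 2) = 0.857

Drum 1:
Material balance + equilibrium reduce to Σ zᵢ(Kᵢ−1)/(1+ψ₁(Kᵢ−1)) = 0.
Feasibility: ΣzᵢKᵢ = 1.730, Σzᵢ/Kᵢ = 1.298 — both > 1, two phases present.
Newton iteration, ψ₁⁰ = 0.48:
  ψ₁ = 0.480: g = 0.0540, g' = -0.760 → ψ₁ = 0.551
  ψ₁ = 0.551: g = 0.0021, g' = -0.704 → ψ₁ = 0.554
Converged at ψ₁ = 0.554.
Drum-1 compositions:
  acetaldehyde: x = 0.143, y = 0.544
  MEK: x = 0.163, y = 0.107
  benzene: x = 0.421, y = 0.215
  2-propanol: x = 0.273, y = 0.134
Drum-2 feed = drum-1 vapor: z₂ = (0.5439, 0.1073, 0.2149, 0.1339).
Drum 2:
Let ψ₂ = V/F and solve Σ zᵢ(Kᵢ−1)/(1+ψ₂(Kᵢ−1)) = 0.
g(0) = ΣzᵢKᵢ − 1 = 0.137 and g(1) = 1 − Σzᵢ/Kᵢ = -1.044, so a root lies in (0, 1).
Newton–Raphson from ψ₂ = 0.5:
  ψ₂ = 0.500: g = -0.2029, g' = -0.824 → ψ₂ = 0.254
  ψ₂ = 0.254: g = -0.0259, g' = -0.652 → ψ₂ = 0.214
Converged at ψ₂ = 0.214.
  acetaldehyde: x = 0.459, y = 0.857
  MEK: x = 0.126, y = 0.040
  benzene: x = 0.256, y = 0.064
  2-propanol: x = 0.160, y = 0.038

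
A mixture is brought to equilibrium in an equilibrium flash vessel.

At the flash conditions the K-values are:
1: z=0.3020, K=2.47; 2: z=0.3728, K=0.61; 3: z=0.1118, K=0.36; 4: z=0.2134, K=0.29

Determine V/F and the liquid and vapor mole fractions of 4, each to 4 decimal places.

V/F = 0.0949, x_4 = 0.2288, y_4 = 0.0664

Rachford–Rice: g(V/F) = Σ zᵢ(Kᵢ−1)/(1+V/F(Kᵢ−1)) = 0.
g(0) = ΣzᵢKᵢ − 1 = 0.0755 and g(1) = 1 − Σzᵢ/Kᵢ = -0.7798, so a root lies in (0, 1).
Newton iteration, V/F⁰ = 0.5:
  V/F = 0.5000: g = -0.26487, g' = -0.6619 → V/F = 0.0998
  V/F = 0.0998: g = -0.00367, g' = -0.7345 → V/F = 0.0948
  V/F = 0.0948: g = 0.00001, g' = -0.7394 → V/F = 0.0949
Converged at V/F = 0.0949.
Compositions from xᵢ = zᵢ/(1+V/F(Kᵢ−1)), yᵢ = Kᵢxᵢ:
  1: x = 0.2650, y = 0.6547
  2: x = 0.3871, y = 0.2361
  3: x = 0.1190, y = 0.0428
  4: x = 0.2288, y = 0.0664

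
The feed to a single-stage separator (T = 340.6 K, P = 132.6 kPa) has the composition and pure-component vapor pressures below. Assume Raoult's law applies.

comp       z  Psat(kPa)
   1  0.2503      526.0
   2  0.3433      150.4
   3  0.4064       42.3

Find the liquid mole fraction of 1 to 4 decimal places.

x_1 = 0.1139

Raoult's law: Kᵢ = Pᵢˢᵃᵗ/P = Pᵢˢᵃᵗ/132.6.
  K_1 = 526.0/132.6 = 3.966817, K_2 = 150.4/132.6 = 1.134238, K_3 = 42.3/132.6 = 0.319005
Material balance + equilibrium reduce to Σ zᵢ(Kᵢ−1)/(1+ψ(Kᵢ−1)) = 0.
Feasibility: ΣzᵢKᵢ = 1.5119, Σzᵢ/Kᵢ = 1.6397 — both > 1, two phases present.
Newton–Raphson from ψ = 0.35:
  ψ = 0.3500: g = 0.04496, g' = -0.8608 → ψ = 0.4022
  ψ = 0.4022: g = 0.00113, g' = -0.8210 → ψ = 0.4036
Converged at ψ = 0.4036.
Compositions from xᵢ = zᵢ/(1+ψ(Kᵢ−1)), yᵢ = Kᵢxᵢ:
  1: x = 0.1139, y = 0.4518
  2: x = 0.3257, y = 0.3694
  3: x = 0.5604, y = 0.1788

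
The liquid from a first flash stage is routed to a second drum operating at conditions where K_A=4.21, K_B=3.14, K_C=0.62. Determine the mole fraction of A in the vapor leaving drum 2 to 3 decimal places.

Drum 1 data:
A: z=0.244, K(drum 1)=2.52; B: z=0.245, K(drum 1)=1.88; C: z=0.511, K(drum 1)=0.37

y_A (drum 2) = 0.216

Drum 1:
Rachford–Rice: g(ψ₁) = Σ zᵢ(Kᵢ−1)/(1+ψ₁(Kᵢ−1)) = 0.
g(0) = ΣzᵢKᵢ − 1 = 0.265 and g(1) = 1 − Σzᵢ/Kᵢ = -0.608, so a root lies in (0, 1).
Newton iteration, ψ₁⁰ = 0.5:
  ψ₁ = 0.500: g = -0.1095, g' = -0.706 → ψ₁ = 0.345
  ψ₁ = 0.345: g = -0.0025, g' = -0.685 → ψ₁ = 0.341
Converged at ψ₁ = 0.341.
Drum-1 compositions:
  A: x = 0.161, y = 0.405
  B: x = 0.188, y = 0.354
  C: x = 0.651, y = 0.241
Drum-2 feed = drum-1 liquid: z₂ = (0.1607, 0.1884, 0.6509).
Drum 2:
Newton–Raphson from ψ₂ = 0.68:
  ψ₂ = 0.680: g = -0.0072, g' = -0.477 → ψ₂ = 0.665
Converged at ψ₂ = 0.665.
  A: x = 0.051, y = 0.216
  B: x = 0.078, y = 0.244
  C: x = 0.871, y = 0.540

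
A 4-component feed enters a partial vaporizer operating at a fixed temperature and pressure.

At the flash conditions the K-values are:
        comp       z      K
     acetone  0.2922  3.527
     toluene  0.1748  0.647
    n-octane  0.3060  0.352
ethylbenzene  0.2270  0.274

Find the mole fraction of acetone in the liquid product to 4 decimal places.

Iterate (Newton) starting at ψ = 0.57:
  ψ = 0.5700: g = -0.37025, g' = -1.0187 → ψ = 0.2066
  ψ = 0.2066: g = -0.00421, g' = -1.1677 → ψ = 0.2030
Converged at ψ = 0.2030.
Compositions from xᵢ = zᵢ/(1+ψ(Kᵢ−1)), yᵢ = Kᵢxᵢ:
  acetone: x = 0.1931, y = 0.6812
  toluene: x = 0.1883, y = 0.1218
  n-octane: x = 0.3523, y = 0.1240
  ethylbenzene: x = 0.2662, y = 0.0729

x_acetone = 0.1931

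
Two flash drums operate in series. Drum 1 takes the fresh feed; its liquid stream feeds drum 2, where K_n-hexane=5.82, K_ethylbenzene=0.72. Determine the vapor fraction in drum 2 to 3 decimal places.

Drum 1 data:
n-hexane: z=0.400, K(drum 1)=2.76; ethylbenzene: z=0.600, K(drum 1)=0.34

Drum 1:
Let ψ₁ = V/F and solve Σ zᵢ(Kᵢ−1)/(1+ψ₁(Kᵢ−1)) = 0.
g(0) = ΣzᵢKᵢ − 1 = 0.308 and g(1) = 1 − Σzᵢ/Kᵢ = -0.910, so a root lies in (0, 1).
Newton–Raphson from ψ₁ = 0.5:
  ψ₁ = 0.500: g = -0.2166, g' = -0.933 → ψ₁ = 0.268
  ψ₁ = 0.268: g = -0.0026, g' = -0.958 → ψ₁ = 0.265
Converged at ψ₁ = 0.265.
Drum-1 compositions:
  n-hexane: x = 0.273, y = 0.753
  ethylbenzene: x = 0.727, y = 0.247
Drum-2 feed = drum-1 liquid: z₂ = (0.2727, 0.7273).
Drum 2:
Let ψ₂ = V/F and solve Σ zᵢ(Kᵢ−1)/(1+ψ₂(Kᵢ−1)) = 0.
g(0) = ΣzᵢKᵢ − 1 = 1.111 and g(1) = 1 − Σzᵢ/Kᵢ = -0.057, so a root lies in (0, 1).
Binary case is linear: z₁(K₁−1)(1+ψ₂(K₂−1)) + z₂(K₂−1)(1+ψ₂(K₁−1)) = 0
⇒ ψ₂ = [z₁(K₁−1)+z₂(K₂−1)] / [−(K₁−1)(K₂−1)] = 1.1109/1.3496 = 0.823
  n-hexane: x = 0.055, y = 0.320
  ethylbenzene: x = 0.945, y = 0.680

V/F (drum 2) = 0.823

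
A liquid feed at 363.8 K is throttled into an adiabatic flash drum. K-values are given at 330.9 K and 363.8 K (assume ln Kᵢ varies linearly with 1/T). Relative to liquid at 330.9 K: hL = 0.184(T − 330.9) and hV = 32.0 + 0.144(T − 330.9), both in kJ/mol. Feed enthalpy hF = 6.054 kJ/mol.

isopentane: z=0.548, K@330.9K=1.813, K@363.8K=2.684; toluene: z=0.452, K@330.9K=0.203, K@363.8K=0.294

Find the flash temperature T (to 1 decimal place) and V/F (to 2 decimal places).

T = 333.4 K, V/F = 0.18

Adiabatic flash: solve Rachford–Rice at each trial T, then check hF = ψ·hV(T) + (1−ψ)·hL(T).
  T = 330.9 K: K = (1.813, 0.203), RR gives ψ = 0.132, H_out = 4.212 kJ/mol
  T = 363.8 K: K = (2.684, 0.294), RR gives ψ = 0.508, H_out = 21.635 kJ/mol
  T = 347.4 K: K = (2.228, 0.247), RR gives ψ = 0.359, H_out = 14.294 kJ/mol
  T = 339.1 K: K = (2.014, 0.224), RR gives ψ = 0.260, H_out = 9.754 kJ/mol
  T = 335.0 K: K = (1.912, 0.213), RR gives ψ = 0.201, H_out = 7.154 kJ/mol
  T = 332.9 K: K = (1.861, 0.208), RR gives ψ = 0.167, H_out = 5.696 kJ/mol
Linear interpolation between T = 332.9 (H_out = 5.696) and T = 335.0 (H_out = 7.154) on hF = 6.054 gives T ≈ 333.4 K, at which ψ = 0.18.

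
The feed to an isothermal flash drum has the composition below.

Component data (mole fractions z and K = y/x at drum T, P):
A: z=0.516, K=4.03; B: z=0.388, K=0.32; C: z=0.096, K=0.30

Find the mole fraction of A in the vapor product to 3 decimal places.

y_A = 0.742

Rachford–Rice: g(ψ) = Σ zᵢ(Kᵢ−1)/(1+ψ(Kᵢ−1)) = 0.
Check two-phase: ΣzᵢKᵢ = 2.232 > 1 and Σzᵢ/Kᵢ = 1.661 > 1, so g(0) = 1.232 > 0 and g(1) = -0.661 < 0.
Newton–Raphson from ψ = 0.5:
  ψ = 0.500: g = 0.1185, g' = -1.272 → ψ = 0.593
  ψ = 0.593: g = 0.0018, g' = -1.247 → ψ = 0.595
Converged at ψ = 0.595.
Compositions from xᵢ = zᵢ/(1+ψ(Kᵢ−1)), yᵢ = Kᵢxᵢ:
  A: x = 0.184, y = 0.742
  B: x = 0.651, y = 0.208
  C: x = 0.164, y = 0.049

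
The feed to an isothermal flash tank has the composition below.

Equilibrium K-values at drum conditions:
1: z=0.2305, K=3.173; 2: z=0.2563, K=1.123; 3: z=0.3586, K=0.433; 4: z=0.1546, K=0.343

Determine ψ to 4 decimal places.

ψ = 0.2454

Let ψ = V/F and solve Σ zᵢ(Kᵢ−1)/(1+ψ(Kᵢ−1)) = 0.
Feasibility: ΣzᵢKᵢ = 1.2275, Σzᵢ/Kᵢ = 1.5798 — both > 1, two phases present.
Newton iteration, ψ⁰ = 0.38:
  ψ = 0.3800: g = -0.09008, g' = -0.6359 → ψ = 0.2383
  ψ = 0.2383: g = 0.00507, g' = -0.7240 → ψ = 0.2454
Converged at ψ = 0.2454.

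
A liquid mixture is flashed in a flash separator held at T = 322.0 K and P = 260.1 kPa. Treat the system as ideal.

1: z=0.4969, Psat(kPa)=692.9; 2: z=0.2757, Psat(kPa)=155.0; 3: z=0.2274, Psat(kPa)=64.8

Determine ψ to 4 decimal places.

ψ = 0.5471

Raoult's law: Kᵢ = Pᵢˢᵃᵗ/P = Pᵢˢᵃᵗ/260.1.
  K_1 = 692.9/260.1 = 2.663975, K_2 = 155.0/260.1 = 0.595925, K_3 = 64.8/260.1 = 0.249135
Let ψ = V/F and solve Σ zᵢ(Kᵢ−1)/(1+ψ(Kᵢ−1)) = 0.
Feasibility: ΣzᵢKᵢ = 1.5447, Σzᵢ/Kᵢ = 1.5619 — both > 1, two phases present.
Newton–Raphson from ψ = 0.5:
  ψ = 0.5000: g = 0.03834, g' = -0.8093 → ψ = 0.5474
  ψ = 0.5474: g = -0.00022, g' = -0.8206 → ψ = 0.5471
Converged at ψ = 0.5471.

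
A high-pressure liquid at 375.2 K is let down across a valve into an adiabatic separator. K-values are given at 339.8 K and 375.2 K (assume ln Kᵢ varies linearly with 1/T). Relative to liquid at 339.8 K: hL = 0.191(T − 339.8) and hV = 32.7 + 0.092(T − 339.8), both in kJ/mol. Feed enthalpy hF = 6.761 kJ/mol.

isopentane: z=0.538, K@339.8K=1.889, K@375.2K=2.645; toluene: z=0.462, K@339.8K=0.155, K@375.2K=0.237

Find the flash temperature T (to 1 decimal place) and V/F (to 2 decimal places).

T = 345.0 K, V/F = 0.18

Adiabatic flash: solve Rachford–Rice at each trial T, then check hF = ψ·hV(T) + (1−ψ)·hL(T).
  T = 339.8 K: K = (1.889, 0.155), RR gives ψ = 0.117, H_out = 3.826 kJ/mol
  T = 375.2 K: K = (2.645, 0.237), RR gives ψ = 0.424, H_out = 19.148 kJ/mol
  T = 357.5 K: K = (2.254, 0.194), RR gives ψ = 0.299, H_out = 12.628 kJ/mol
  T = 348.6 K: K = (2.067, 0.174), RR gives ψ = 0.218, H_out = 8.622 kJ/mol
  T = 344.2 K: K = (1.977, 0.164), RR gives ψ = 0.171, H_out = 6.354 kJ/mol
  T = 346.4 K: K = (2.022, 0.169), RR gives ψ = 0.195, H_out = 7.516 kJ/mol
Linear interpolation between T = 344.2 (H_out = 6.354) and T = 346.4 (H_out = 7.516) on hF = 6.761 gives T ≈ 345.0 K, at which ψ = 0.18.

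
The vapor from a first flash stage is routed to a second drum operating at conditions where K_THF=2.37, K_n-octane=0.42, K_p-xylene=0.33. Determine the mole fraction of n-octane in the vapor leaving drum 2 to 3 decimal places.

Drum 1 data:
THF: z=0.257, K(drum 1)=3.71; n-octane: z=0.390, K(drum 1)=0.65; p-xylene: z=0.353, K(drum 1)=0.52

Drum 1:
Material balance + equilibrium reduce to Σ zᵢ(Kᵢ−1)/(1+ψ₁(Kᵢ−1)) = 0.
g(0) = ΣzᵢKᵢ − 1 = 0.391 and g(1) = 1 − Σzᵢ/Kᵢ = -0.348, so a root lies in (0, 1).
Iterate (Newton) starting at ψ₁ = 0.5:
  ψ₁ = 0.500: g = -0.0927, g' = -0.551 → ψ₁ = 0.332
  ψ₁ = 0.332: g = 0.0107, g' = -0.699 → ψ₁ = 0.347
Converged at ψ₁ = 0.347.
Drum-1 compositions:
  THF: x = 0.132, y = 0.491
  n-octane: x = 0.444, y = 0.289
  p-xylene: x = 0.424, y = 0.220
Drum-2 feed = drum-1 vapor: z₂ = (0.4911, 0.2886, 0.2203).
Drum 2:
Newton–Raphson from ψ₂ = 0.5:
  ψ₂ = 0.500: g = -0.0584, g' = -0.741 → ψ₂ = 0.421
Converged at ψ₂ = 0.421.
  THF: x = 0.312, y = 0.738
  n-octane: x = 0.382, y = 0.160
  p-xylene: x = 0.307, y = 0.101

y_n-octane (drum 2) = 0.160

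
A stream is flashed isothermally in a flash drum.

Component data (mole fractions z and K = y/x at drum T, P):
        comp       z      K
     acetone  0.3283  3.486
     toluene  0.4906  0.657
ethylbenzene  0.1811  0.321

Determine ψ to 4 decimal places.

Material balance + equilibrium reduce to Σ zᵢ(Kᵢ−1)/(1+ψ(Kᵢ−1)) = 0.
g(0) = ΣzᵢKᵢ − 1 = 0.5249 and g(1) = 1 − Σzᵢ/Kᵢ = -0.4051, so a root lies in (0, 1).
Newton iteration, ψ⁰ = 0.5:
  ψ = 0.5000: g = -0.02541, g' = -0.6788 → ψ = 0.4626
  ψ = 0.4626: g = 0.00034, g' = -0.6980 → ψ = 0.4630
Converged at ψ = 0.4630.

ψ = 0.4630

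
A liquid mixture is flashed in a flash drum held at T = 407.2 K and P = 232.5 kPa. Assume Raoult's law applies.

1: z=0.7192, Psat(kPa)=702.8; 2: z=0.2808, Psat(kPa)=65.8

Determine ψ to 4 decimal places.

ψ = 0.8643

Raoult's law: Kᵢ = Pᵢˢᵃᵗ/P = Pᵢˢᵃᵗ/232.5.
  K_1 = 702.8/232.5 = 3.022796, K_2 = 65.8/232.5 = 0.283011
Rachford–Rice: g(ψ) = Σ zᵢ(Kᵢ−1)/(1+ψ(Kᵢ−1)) = 0.
g(0) = ΣzᵢKᵢ − 1 = 1.2535 and g(1) = 1 − Σzᵢ/Kᵢ = -0.2301, so a root lies in (0, 1).
Iterate (Newton) starting at ψ = 0.5:
  ψ = 0.5000: g = 0.40943, g' = -1.0781 → ψ = 0.8798
  ψ = 0.8798: g = -0.02189, g' = -1.4398 → ψ = 0.8646
  ψ = 0.8646: g = -0.00040, g' = -1.3885 → ψ = 0.8643
Converged at ψ = 0.8643.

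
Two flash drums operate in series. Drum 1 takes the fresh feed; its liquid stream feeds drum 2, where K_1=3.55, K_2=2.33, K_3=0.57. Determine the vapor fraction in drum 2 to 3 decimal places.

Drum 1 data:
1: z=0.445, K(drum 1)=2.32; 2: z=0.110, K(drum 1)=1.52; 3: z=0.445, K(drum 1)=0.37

V/F (drum 2) = 0.540

Drum 1:
Rachford–Rice: g(ψ₁) = Σ zᵢ(Kᵢ−1)/(1+ψ₁(Kᵢ−1)) = 0.
Check two-phase: ΣzᵢKᵢ = 1.364 > 1 and Σzᵢ/Kᵢ = 1.467 > 1, so g(0) = 0.364 > 0 and g(1) = -0.467 < 0.
Iterate (Newton) starting at ψ₁ = 0.58:
  ψ₁ = 0.580: g = -0.0651, g' = -0.705 → ψ₁ = 0.488
  ψ₁ = 0.488: g = -0.0016, g' = -0.674 → ψ₁ = 0.485
Converged at ψ₁ = 0.485.
Drum-1 compositions:
  1: x = 0.271, y = 0.629
  2: x = 0.088, y = 0.134
  3: x = 0.641, y = 0.237
Drum-2 feed = drum-1 liquid: z₂ = (0.2713, 0.0878, 0.6409).
Drum 2:
Rachford–Rice: g(ψ₂) = Σ zᵢ(Kᵢ−1)/(1+ψ₂(Kᵢ−1)) = 0.
Check two-phase: ΣzᵢKᵢ = 1.533 > 1 and Σzᵢ/Kᵢ = 1.238 > 1, so g(0) = 0.533 > 0 and g(1) = -0.238 < 0.
Iterate (Newton) starting at ψ₂ = 0.5:
  ψ₂ = 0.500: g = 0.0232, g' = -0.589 → ψ₂ = 0.539
  ψ₂ = 0.539: g = 0.0005, g' = -0.566 → ψ₂ = 0.540
Converged at ψ₂ = 0.540.
  1: x = 0.114, y = 0.405
  2: x = 0.051, y = 0.119
  3: x = 0.835, y = 0.476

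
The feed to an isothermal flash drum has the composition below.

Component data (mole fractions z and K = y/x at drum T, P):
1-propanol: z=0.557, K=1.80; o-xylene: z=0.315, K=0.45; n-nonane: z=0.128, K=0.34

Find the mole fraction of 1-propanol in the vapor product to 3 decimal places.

Material balance + equilibrium reduce to Σ zᵢ(Kᵢ−1)/(1+ψ(Kᵢ−1)) = 0.
g(0) = ΣzᵢKᵢ − 1 = 0.188 and g(1) = 1 − Σzᵢ/Kᵢ = -0.386, so a root lies in (0, 1).
Newton iteration, ψ⁰ = 0.5:
  ψ = 0.500: g = -0.0468, g' = -0.487 → ψ = 0.404
  ψ = 0.404: g = -0.0012, g' = -0.465 → ψ = 0.401
Converged at ψ = 0.401.
Compositions from xᵢ = zᵢ/(1+ψ(Kᵢ−1)), yᵢ = Kᵢxᵢ:
  1-propanol: x = 0.422, y = 0.759
  o-xylene: x = 0.404, y = 0.182
  n-nonane: x = 0.174, y = 0.059

y_1-propanol = 0.759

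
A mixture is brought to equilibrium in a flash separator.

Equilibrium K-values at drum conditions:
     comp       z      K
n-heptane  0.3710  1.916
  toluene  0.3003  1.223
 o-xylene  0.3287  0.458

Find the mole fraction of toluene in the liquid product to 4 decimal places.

x_toluene = 0.2628

Rachford–Rice: g(ψ) = Σ zᵢ(Kᵢ−1)/(1+ψ(Kᵢ−1)) = 0.
Check two-phase: ΣzᵢKᵢ = 1.2286 > 1 and Σzᵢ/Kᵢ = 1.1569 > 1, so g(0) = 0.2286 > 0 and g(1) = -0.1569 < 0.
Iterate (Newton) starting at ψ = 0.31:
  ψ = 0.3100: g = 0.11318, g' = -0.3414 → ψ = 0.6415
  ψ = 0.6415: g = -0.00049, g' = -0.3619 → ψ = 0.6402
Converged at ψ = 0.6402.
Compositions from xᵢ = zᵢ/(1+ψ(Kᵢ−1)), yᵢ = Kᵢxᵢ:
  n-heptane: x = 0.2339, y = 0.4481
  toluene: x = 0.2628, y = 0.3214
  o-xylene: x = 0.5034, y = 0.2305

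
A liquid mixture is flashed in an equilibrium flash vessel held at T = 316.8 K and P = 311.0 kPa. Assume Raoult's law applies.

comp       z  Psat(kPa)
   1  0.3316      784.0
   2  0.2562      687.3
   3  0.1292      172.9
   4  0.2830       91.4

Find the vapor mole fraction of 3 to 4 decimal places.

Raoult's law: Kᵢ = Pᵢˢᵃᵗ/P = Pᵢˢᵃᵗ/311.0.
  K_1 = 784.0/311.0 = 2.520900, K_2 = 687.3/311.0 = 2.209968, K_3 = 172.9/311.0 = 0.555949, K_4 = 91.4/311.0 = 0.293891
Newton–Raphson from β = 0.5:
  β = 0.5000: g = 0.09700, g' = -0.7723 → β = 0.6256
  β = 0.6256: g = -0.00251, g' = -0.8245 → β = 0.6225
Converged at β = 0.6225.
Compositions from xᵢ = zᵢ/(1+β(Kᵢ−1)), yᵢ = Kᵢxᵢ:
  1: x = 0.1703, y = 0.4294
  2: x = 0.1461, y = 0.3229
  3: x = 0.1786, y = 0.0993
  4: x = 0.5050, y = 0.1484

y_3 = 0.0993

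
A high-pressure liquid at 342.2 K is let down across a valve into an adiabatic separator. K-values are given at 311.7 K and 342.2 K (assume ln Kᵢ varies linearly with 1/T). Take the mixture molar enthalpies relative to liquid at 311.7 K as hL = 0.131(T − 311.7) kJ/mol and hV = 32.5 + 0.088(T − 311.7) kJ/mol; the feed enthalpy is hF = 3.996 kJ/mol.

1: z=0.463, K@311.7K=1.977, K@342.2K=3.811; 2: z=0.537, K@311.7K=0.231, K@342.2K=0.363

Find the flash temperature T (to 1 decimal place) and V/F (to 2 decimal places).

Adiabatic flash: solve Rachford–Rice at each trial T, then check hF = ψ·hV(T) + (1−ψ)·hL(T).
  T = 311.7 K: K = (1.977, 0.231), RR gives ψ = 0.052, H_out = 1.704 kJ/mol
  T = 342.2 K: K = (3.811, 0.363), RR gives ψ = 0.536, H_out = 20.707 kJ/mol
  T = 326.9 K: K = (2.784, 0.292), RR gives ψ = 0.353, H_out = 13.245 kJ/mol
  T = 319.3 K: K = (2.356, 0.261), RR gives ψ = 0.230, H_out = 8.399 kJ/mol
  T = 315.5 K: K = (2.160, 0.246), RR gives ψ = 0.151, H_out = 5.377 kJ/mol
  T = 313.6 K: K = (2.067, 0.238), RR gives ψ = 0.105, H_out = 3.640 kJ/mol
Linear interpolation between T = 313.6 (H_out = 3.640) and T = 315.5 (H_out = 5.377) on hF = 3.996 gives T ≈ 314.0 K, at which ψ = 0.11.

T = 314.0 K, V/F = 0.11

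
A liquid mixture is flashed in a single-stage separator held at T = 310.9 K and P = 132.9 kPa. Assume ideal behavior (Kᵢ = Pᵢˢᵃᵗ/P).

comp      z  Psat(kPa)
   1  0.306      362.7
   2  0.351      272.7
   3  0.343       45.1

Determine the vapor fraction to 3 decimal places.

Raoult's law: Kᵢ = Pᵢˢᵃᵗ/P = Pᵢˢᵃᵗ/132.9.
  K_1 = 362.7/132.9 = 2.72912, K_2 = 272.7/132.9 = 2.05192, K_3 = 45.1/132.9 = 0.33935
Let ψ = V/F and solve Σ zᵢ(Kᵢ−1)/(1+ψ(Kᵢ−1)) = 0.
Check two-phase: ΣzᵢKᵢ = 1.672 > 1 and Σzᵢ/Kᵢ = 1.294 > 1, so g(0) = 0.672 > 0 and g(1) = -0.294 < 0.
Newton–Raphson from ψ = 0.31:
  ψ = 0.310: g = 0.3379, g' = -0.845 → ψ = 0.710
  ψ = 0.710: g = 0.0223, g' = -0.842 → ψ = 0.736
Converged at ψ = 0.736.

ψ = 0.736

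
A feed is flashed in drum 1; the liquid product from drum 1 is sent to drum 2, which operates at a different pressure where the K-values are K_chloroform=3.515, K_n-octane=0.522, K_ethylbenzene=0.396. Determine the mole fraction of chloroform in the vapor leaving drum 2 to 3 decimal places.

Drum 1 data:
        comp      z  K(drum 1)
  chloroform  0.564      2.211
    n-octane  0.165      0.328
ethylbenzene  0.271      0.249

y_chloroform (drum 2) = 0.640

Drum 1:
Material balance + equilibrium reduce to Σ zᵢ(Kᵢ−1)/(1+ψ₁(Kᵢ−1)) = 0.
Feasibility: ΣzᵢKᵢ = 1.369, Σzᵢ/Kᵢ = 1.846 — both > 1, two phases present.
Newton iteration, ψ₁⁰ = 0.57:
  ψ₁ = 0.570: g = -0.1315, g' = -0.953 → ψ₁ = 0.432
  ψ₁ = 0.432: g = -0.0090, g' = -0.839 → ψ₁ = 0.421
Converged at ψ₁ = 0.421.
Drum-1 compositions:
  chloroform: x = 0.374, y = 0.826
  n-octane: x = 0.230, y = 0.075
  ethylbenzene: x = 0.396, y = 0.099
Drum-2 feed = drum-1 liquid: z₂ = (0.3735, 0.2301, 0.3964).
Drum 2:
Material balance + equilibrium reduce to Σ zᵢ(Kᵢ−1)/(1+ψ₂(Kᵢ−1)) = 0.
Check two-phase: ΣzᵢKᵢ = 1.590 > 1 and Σzᵢ/Kᵢ = 1.548 > 1, so g(0) = 0.590 > 0 and g(1) = -0.548 < 0.
Newton–Raphson from ψ₂ = 0.5:
  ψ₂ = 0.500: g = -0.0714, g' = -0.851 → ψ₂ = 0.416
  ψ₂ = 0.416: g = 0.0019, g' = -0.904 → ψ₂ = 0.418
Converged at ψ₂ = 0.418.
  chloroform: x = 0.182, y = 0.640
  n-octane: x = 0.288, y = 0.150
  ethylbenzene: x = 0.530, y = 0.210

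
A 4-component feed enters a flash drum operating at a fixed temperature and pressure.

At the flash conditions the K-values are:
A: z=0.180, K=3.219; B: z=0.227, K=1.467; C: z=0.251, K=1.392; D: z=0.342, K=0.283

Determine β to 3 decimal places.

β = 0.464

Let β = V/F and solve Σ zᵢ(Kᵢ−1)/(1+β(Kᵢ−1)) = 0.
Check two-phase: ΣzᵢKᵢ = 1.359 > 1 and Σzᵢ/Kᵢ = 1.599 > 1, so g(0) = 0.359 > 0 and g(1) = -0.599 < 0.
Newton–Raphson from β = 0.37:
  β = 0.370: g = 0.0619, g' = -0.658 → β = 0.464
Converged at β = 0.464.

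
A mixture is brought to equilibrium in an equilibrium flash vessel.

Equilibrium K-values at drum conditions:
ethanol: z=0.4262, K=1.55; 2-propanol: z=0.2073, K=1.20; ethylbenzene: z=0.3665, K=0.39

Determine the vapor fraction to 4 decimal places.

Let ψ = V/F and solve Σ zᵢ(Kᵢ−1)/(1+ψ(Kᵢ−1)) = 0.
Feasibility: ΣzᵢKᵢ = 1.0523, Σzᵢ/Kᵢ = 1.3875 — both > 1, two phases present.
Iterate (Newton) starting at ψ = 0.47:
  ψ = 0.4700: g = -0.08926, g' = -0.3564 → ψ = 0.2195
  ψ = 0.2195: g = -0.00925, g' = -0.2921 → ψ = 0.1878
  ψ = 0.1878: g = -0.00007, g' = -0.2876 → ψ = 0.1876
Converged at ψ = 0.1876.

ψ = 0.1876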